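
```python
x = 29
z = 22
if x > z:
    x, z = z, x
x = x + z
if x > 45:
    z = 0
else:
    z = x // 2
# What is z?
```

Answer: 0

Derivation:
Trace (tracking z):
x = 29  # -> x = 29
z = 22  # -> z = 22
if x > z:  # condition is True
    x, z = (z, x)  # -> x = 22, z = 29
x = x + z  # -> x = 51
if x > 45:  # condition is True
    z = 0  # -> z = 0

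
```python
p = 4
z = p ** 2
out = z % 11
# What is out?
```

Trace (tracking out):
p = 4  # -> p = 4
z = p ** 2  # -> z = 16
out = z % 11  # -> out = 5

Answer: 5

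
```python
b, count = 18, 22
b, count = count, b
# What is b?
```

Trace (tracking b):
b, count = (18, 22)  # -> b = 18, count = 22
b, count = (count, b)  # -> b = 22, count = 18

Answer: 22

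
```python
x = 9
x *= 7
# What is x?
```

Trace (tracking x):
x = 9  # -> x = 9
x *= 7  # -> x = 63

Answer: 63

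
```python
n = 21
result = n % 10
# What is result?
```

Answer: 1

Derivation:
Trace (tracking result):
n = 21  # -> n = 21
result = n % 10  # -> result = 1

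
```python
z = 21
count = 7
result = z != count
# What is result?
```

Answer: True

Derivation:
Trace (tracking result):
z = 21  # -> z = 21
count = 7  # -> count = 7
result = z != count  # -> result = True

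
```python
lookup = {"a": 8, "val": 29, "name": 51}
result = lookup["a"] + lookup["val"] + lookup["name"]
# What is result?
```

Answer: 88

Derivation:
Trace (tracking result):
lookup = {'a': 8, 'val': 29, 'name': 51}  # -> lookup = {'a': 8, 'val': 29, 'name': 51}
result = lookup['a'] + lookup['val'] + lookup['name']  # -> result = 88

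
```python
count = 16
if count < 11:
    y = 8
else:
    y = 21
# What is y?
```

Trace (tracking y):
count = 16  # -> count = 16
if count < 11:  # condition is False
else:
    y = 21  # -> y = 21

Answer: 21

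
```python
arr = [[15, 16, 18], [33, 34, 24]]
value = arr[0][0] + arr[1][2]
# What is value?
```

Trace (tracking value):
arr = [[15, 16, 18], [33, 34, 24]]  # -> arr = [[15, 16, 18], [33, 34, 24]]
value = arr[0][0] + arr[1][2]  # -> value = 39

Answer: 39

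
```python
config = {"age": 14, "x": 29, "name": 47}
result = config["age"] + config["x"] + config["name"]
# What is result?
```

Answer: 90

Derivation:
Trace (tracking result):
config = {'age': 14, 'x': 29, 'name': 47}  # -> config = {'age': 14, 'x': 29, 'name': 47}
result = config['age'] + config['x'] + config['name']  # -> result = 90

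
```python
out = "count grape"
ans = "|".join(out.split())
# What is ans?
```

Trace (tracking ans):
out = 'count grape'  # -> out = 'count grape'
ans = '|'.join(out.split())  # -> ans = 'count|grape'

Answer: 'count|grape'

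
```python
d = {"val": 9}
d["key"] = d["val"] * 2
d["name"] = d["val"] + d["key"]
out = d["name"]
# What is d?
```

Answer: {'val': 9, 'key': 18, 'name': 27}

Derivation:
Trace (tracking d):
d = {'val': 9}  # -> d = {'val': 9}
d['key'] = d['val'] * 2  # -> d = {'val': 9, 'key': 18}
d['name'] = d['val'] + d['key']  # -> d = {'val': 9, 'key': 18, 'name': 27}
out = d['name']  # -> out = 27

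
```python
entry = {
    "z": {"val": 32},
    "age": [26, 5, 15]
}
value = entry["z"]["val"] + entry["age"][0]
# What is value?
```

Answer: 58

Derivation:
Trace (tracking value):
entry = {'z': {'val': 32}, 'age': [26, 5, 15]}  # -> entry = {'z': {'val': 32}, 'age': [26, 5, 15]}
value = entry['z']['val'] + entry['age'][0]  # -> value = 58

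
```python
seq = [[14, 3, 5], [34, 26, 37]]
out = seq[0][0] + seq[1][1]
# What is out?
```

Answer: 40

Derivation:
Trace (tracking out):
seq = [[14, 3, 5], [34, 26, 37]]  # -> seq = [[14, 3, 5], [34, 26, 37]]
out = seq[0][0] + seq[1][1]  # -> out = 40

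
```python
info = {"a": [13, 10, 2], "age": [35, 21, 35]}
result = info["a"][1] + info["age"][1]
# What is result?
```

Trace (tracking result):
info = {'a': [13, 10, 2], 'age': [35, 21, 35]}  # -> info = {'a': [13, 10, 2], 'age': [35, 21, 35]}
result = info['a'][1] + info['age'][1]  # -> result = 31

Answer: 31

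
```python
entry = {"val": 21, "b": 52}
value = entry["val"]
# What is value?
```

Trace (tracking value):
entry = {'val': 21, 'b': 52}  # -> entry = {'val': 21, 'b': 52}
value = entry['val']  # -> value = 21

Answer: 21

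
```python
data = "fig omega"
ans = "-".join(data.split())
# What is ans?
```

Answer: 'fig-omega'

Derivation:
Trace (tracking ans):
data = 'fig omega'  # -> data = 'fig omega'
ans = '-'.join(data.split())  # -> ans = 'fig-omega'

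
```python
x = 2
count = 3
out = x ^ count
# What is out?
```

Trace (tracking out):
x = 2  # -> x = 2
count = 3  # -> count = 3
out = x ^ count  # -> out = 1

Answer: 1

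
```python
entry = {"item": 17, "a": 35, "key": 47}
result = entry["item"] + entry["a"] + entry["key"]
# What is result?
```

Trace (tracking result):
entry = {'item': 17, 'a': 35, 'key': 47}  # -> entry = {'item': 17, 'a': 35, 'key': 47}
result = entry['item'] + entry['a'] + entry['key']  # -> result = 99

Answer: 99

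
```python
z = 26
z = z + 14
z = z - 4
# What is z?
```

Trace (tracking z):
z = 26  # -> z = 26
z = z + 14  # -> z = 40
z = z - 4  # -> z = 36

Answer: 36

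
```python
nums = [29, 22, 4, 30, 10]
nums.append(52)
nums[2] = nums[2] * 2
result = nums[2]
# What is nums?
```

Trace (tracking nums):
nums = [29, 22, 4, 30, 10]  # -> nums = [29, 22, 4, 30, 10]
nums.append(52)  # -> nums = [29, 22, 4, 30, 10, 52]
nums[2] = nums[2] * 2  # -> nums = [29, 22, 8, 30, 10, 52]
result = nums[2]  # -> result = 8

Answer: [29, 22, 8, 30, 10, 52]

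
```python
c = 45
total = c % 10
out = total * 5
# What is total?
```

Trace (tracking total):
c = 45  # -> c = 45
total = c % 10  # -> total = 5
out = total * 5  # -> out = 25

Answer: 5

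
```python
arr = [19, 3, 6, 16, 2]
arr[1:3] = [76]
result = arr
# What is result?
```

Trace (tracking result):
arr = [19, 3, 6, 16, 2]  # -> arr = [19, 3, 6, 16, 2]
arr[1:3] = [76]  # -> arr = [19, 76, 16, 2]
result = arr  # -> result = [19, 76, 16, 2]

Answer: [19, 76, 16, 2]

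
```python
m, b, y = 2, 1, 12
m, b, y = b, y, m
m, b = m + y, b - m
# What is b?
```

Trace (tracking b):
m, b, y = (2, 1, 12)  # -> m = 2, b = 1, y = 12
m, b, y = (b, y, m)  # -> m = 1, b = 12, y = 2
m, b = (m + y, b - m)  # -> m = 3, b = 11

Answer: 11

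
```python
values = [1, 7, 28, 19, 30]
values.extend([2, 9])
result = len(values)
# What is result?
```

Answer: 7

Derivation:
Trace (tracking result):
values = [1, 7, 28, 19, 30]  # -> values = [1, 7, 28, 19, 30]
values.extend([2, 9])  # -> values = [1, 7, 28, 19, 30, 2, 9]
result = len(values)  # -> result = 7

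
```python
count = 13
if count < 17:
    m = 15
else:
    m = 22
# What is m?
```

Trace (tracking m):
count = 13  # -> count = 13
if count < 17:  # condition is True
    m = 15  # -> m = 15

Answer: 15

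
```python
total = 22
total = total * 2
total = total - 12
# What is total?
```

Trace (tracking total):
total = 22  # -> total = 22
total = total * 2  # -> total = 44
total = total - 12  # -> total = 32

Answer: 32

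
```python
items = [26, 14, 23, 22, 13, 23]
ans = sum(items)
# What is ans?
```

Answer: 121

Derivation:
Trace (tracking ans):
items = [26, 14, 23, 22, 13, 23]  # -> items = [26, 14, 23, 22, 13, 23]
ans = sum(items)  # -> ans = 121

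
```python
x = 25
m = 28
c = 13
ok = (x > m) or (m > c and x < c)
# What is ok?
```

Trace (tracking ok):
x = 25  # -> x = 25
m = 28  # -> m = 28
c = 13  # -> c = 13
ok = x > m or (m > c and x < c)  # -> ok = False

Answer: False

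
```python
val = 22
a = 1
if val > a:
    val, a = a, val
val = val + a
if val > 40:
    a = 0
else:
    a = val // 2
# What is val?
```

Trace (tracking val):
val = 22  # -> val = 22
a = 1  # -> a = 1
if val > a:  # condition is True
    val, a = (a, val)  # -> val = 1, a = 22
val = val + a  # -> val = 23
if val > 40:  # condition is False
else:
    a = val // 2  # -> a = 11

Answer: 23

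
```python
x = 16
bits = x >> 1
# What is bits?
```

Trace (tracking bits):
x = 16  # -> x = 16
bits = x >> 1  # -> bits = 8

Answer: 8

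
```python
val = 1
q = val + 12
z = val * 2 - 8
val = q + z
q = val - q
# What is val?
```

Answer: 7

Derivation:
Trace (tracking val):
val = 1  # -> val = 1
q = val + 12  # -> q = 13
z = val * 2 - 8  # -> z = -6
val = q + z  # -> val = 7
q = val - q  # -> q = -6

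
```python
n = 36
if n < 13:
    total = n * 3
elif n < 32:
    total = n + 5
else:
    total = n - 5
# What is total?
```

Trace (tracking total):
n = 36  # -> n = 36
if n < 13:  # condition is False
elif n < 32:  # condition is False
else:
    total = n - 5  # -> total = 31

Answer: 31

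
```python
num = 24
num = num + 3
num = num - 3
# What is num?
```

Answer: 24

Derivation:
Trace (tracking num):
num = 24  # -> num = 24
num = num + 3  # -> num = 27
num = num - 3  # -> num = 24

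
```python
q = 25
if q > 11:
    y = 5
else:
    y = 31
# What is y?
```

Trace (tracking y):
q = 25  # -> q = 25
if q > 11:  # condition is True
    y = 5  # -> y = 5

Answer: 5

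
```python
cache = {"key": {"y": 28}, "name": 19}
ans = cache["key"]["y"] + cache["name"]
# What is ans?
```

Trace (tracking ans):
cache = {'key': {'y': 28}, 'name': 19}  # -> cache = {'key': {'y': 28}, 'name': 19}
ans = cache['key']['y'] + cache['name']  # -> ans = 47

Answer: 47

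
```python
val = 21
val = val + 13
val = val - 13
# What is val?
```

Answer: 21

Derivation:
Trace (tracking val):
val = 21  # -> val = 21
val = val + 13  # -> val = 34
val = val - 13  # -> val = 21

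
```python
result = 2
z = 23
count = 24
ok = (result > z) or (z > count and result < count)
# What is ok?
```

Trace (tracking ok):
result = 2  # -> result = 2
z = 23  # -> z = 23
count = 24  # -> count = 24
ok = result > z or (z > count and result < count)  # -> ok = False

Answer: False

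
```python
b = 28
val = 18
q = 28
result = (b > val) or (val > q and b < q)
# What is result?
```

Trace (tracking result):
b = 28  # -> b = 28
val = 18  # -> val = 18
q = 28  # -> q = 28
result = b > val or (val > q and b < q)  # -> result = True

Answer: True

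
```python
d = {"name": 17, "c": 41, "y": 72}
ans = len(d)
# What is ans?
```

Answer: 3

Derivation:
Trace (tracking ans):
d = {'name': 17, 'c': 41, 'y': 72}  # -> d = {'name': 17, 'c': 41, 'y': 72}
ans = len(d)  # -> ans = 3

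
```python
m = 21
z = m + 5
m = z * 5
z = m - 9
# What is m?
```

Answer: 130

Derivation:
Trace (tracking m):
m = 21  # -> m = 21
z = m + 5  # -> z = 26
m = z * 5  # -> m = 130
z = m - 9  # -> z = 121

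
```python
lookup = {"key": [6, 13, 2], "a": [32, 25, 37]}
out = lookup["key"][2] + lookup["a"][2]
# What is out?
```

Answer: 39

Derivation:
Trace (tracking out):
lookup = {'key': [6, 13, 2], 'a': [32, 25, 37]}  # -> lookup = {'key': [6, 13, 2], 'a': [32, 25, 37]}
out = lookup['key'][2] + lookup['a'][2]  # -> out = 39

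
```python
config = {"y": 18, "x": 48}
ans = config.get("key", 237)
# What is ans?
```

Trace (tracking ans):
config = {'y': 18, 'x': 48}  # -> config = {'y': 18, 'x': 48}
ans = config.get('key', 237)  # -> ans = 237

Answer: 237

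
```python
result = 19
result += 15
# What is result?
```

Trace (tracking result):
result = 19  # -> result = 19
result += 15  # -> result = 34

Answer: 34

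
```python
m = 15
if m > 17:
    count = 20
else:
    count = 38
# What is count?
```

Trace (tracking count):
m = 15  # -> m = 15
if m > 17:  # condition is False
else:
    count = 38  # -> count = 38

Answer: 38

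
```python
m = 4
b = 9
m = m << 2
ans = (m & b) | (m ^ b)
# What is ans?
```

Answer: 25

Derivation:
Trace (tracking ans):
m = 4  # -> m = 4
b = 9  # -> b = 9
m = m << 2  # -> m = 16
ans = m & b | m ^ b  # -> ans = 25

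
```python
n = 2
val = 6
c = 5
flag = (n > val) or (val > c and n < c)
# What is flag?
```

Trace (tracking flag):
n = 2  # -> n = 2
val = 6  # -> val = 6
c = 5  # -> c = 5
flag = n > val or (val > c and n < c)  # -> flag = True

Answer: True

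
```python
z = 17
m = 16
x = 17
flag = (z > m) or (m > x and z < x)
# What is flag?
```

Answer: True

Derivation:
Trace (tracking flag):
z = 17  # -> z = 17
m = 16  # -> m = 16
x = 17  # -> x = 17
flag = z > m or (m > x and z < x)  # -> flag = True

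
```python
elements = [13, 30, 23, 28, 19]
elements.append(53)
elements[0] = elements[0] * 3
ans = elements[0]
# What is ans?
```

Trace (tracking ans):
elements = [13, 30, 23, 28, 19]  # -> elements = [13, 30, 23, 28, 19]
elements.append(53)  # -> elements = [13, 30, 23, 28, 19, 53]
elements[0] = elements[0] * 3  # -> elements = [39, 30, 23, 28, 19, 53]
ans = elements[0]  # -> ans = 39

Answer: 39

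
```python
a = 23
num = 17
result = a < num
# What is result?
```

Trace (tracking result):
a = 23  # -> a = 23
num = 17  # -> num = 17
result = a < num  # -> result = False

Answer: False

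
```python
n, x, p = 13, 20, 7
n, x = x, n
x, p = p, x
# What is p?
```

Trace (tracking p):
n, x, p = (13, 20, 7)  # -> n = 13, x = 20, p = 7
n, x = (x, n)  # -> n = 20, x = 13
x, p = (p, x)  # -> x = 7, p = 13

Answer: 13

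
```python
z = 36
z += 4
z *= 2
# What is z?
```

Trace (tracking z):
z = 36  # -> z = 36
z += 4  # -> z = 40
z *= 2  # -> z = 80

Answer: 80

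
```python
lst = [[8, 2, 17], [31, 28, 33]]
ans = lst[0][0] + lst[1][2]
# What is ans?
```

Trace (tracking ans):
lst = [[8, 2, 17], [31, 28, 33]]  # -> lst = [[8, 2, 17], [31, 28, 33]]
ans = lst[0][0] + lst[1][2]  # -> ans = 41

Answer: 41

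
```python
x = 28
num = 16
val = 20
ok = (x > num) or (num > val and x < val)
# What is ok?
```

Answer: True

Derivation:
Trace (tracking ok):
x = 28  # -> x = 28
num = 16  # -> num = 16
val = 20  # -> val = 20
ok = x > num or (num > val and x < val)  # -> ok = True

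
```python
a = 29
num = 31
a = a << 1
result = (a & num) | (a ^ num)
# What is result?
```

Answer: 63

Derivation:
Trace (tracking result):
a = 29  # -> a = 29
num = 31  # -> num = 31
a = a << 1  # -> a = 58
result = a & num | a ^ num  # -> result = 63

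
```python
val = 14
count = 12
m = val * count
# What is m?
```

Answer: 168

Derivation:
Trace (tracking m):
val = 14  # -> val = 14
count = 12  # -> count = 12
m = val * count  # -> m = 168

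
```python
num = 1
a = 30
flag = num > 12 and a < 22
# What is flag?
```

Trace (tracking flag):
num = 1  # -> num = 1
a = 30  # -> a = 30
flag = num > 12 and a < 22  # -> flag = False

Answer: False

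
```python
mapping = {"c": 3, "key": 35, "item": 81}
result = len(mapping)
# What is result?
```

Answer: 3

Derivation:
Trace (tracking result):
mapping = {'c': 3, 'key': 35, 'item': 81}  # -> mapping = {'c': 3, 'key': 35, 'item': 81}
result = len(mapping)  # -> result = 3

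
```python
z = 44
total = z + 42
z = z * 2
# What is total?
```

Trace (tracking total):
z = 44  # -> z = 44
total = z + 42  # -> total = 86
z = z * 2  # -> z = 88

Answer: 86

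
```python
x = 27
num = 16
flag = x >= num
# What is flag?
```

Trace (tracking flag):
x = 27  # -> x = 27
num = 16  # -> num = 16
flag = x >= num  # -> flag = True

Answer: True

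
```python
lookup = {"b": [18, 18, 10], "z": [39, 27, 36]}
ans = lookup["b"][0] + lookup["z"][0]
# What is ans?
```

Answer: 57

Derivation:
Trace (tracking ans):
lookup = {'b': [18, 18, 10], 'z': [39, 27, 36]}  # -> lookup = {'b': [18, 18, 10], 'z': [39, 27, 36]}
ans = lookup['b'][0] + lookup['z'][0]  # -> ans = 57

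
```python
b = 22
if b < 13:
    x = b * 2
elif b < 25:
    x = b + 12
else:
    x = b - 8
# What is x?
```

Answer: 34

Derivation:
Trace (tracking x):
b = 22  # -> b = 22
if b < 13:  # condition is False
elif b < 25:  # condition is True
    x = b + 12  # -> x = 34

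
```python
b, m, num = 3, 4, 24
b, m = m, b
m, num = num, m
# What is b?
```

Trace (tracking b):
b, m, num = (3, 4, 24)  # -> b = 3, m = 4, num = 24
b, m = (m, b)  # -> b = 4, m = 3
m, num = (num, m)  # -> m = 24, num = 3

Answer: 4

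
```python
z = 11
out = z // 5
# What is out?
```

Trace (tracking out):
z = 11  # -> z = 11
out = z // 5  # -> out = 2

Answer: 2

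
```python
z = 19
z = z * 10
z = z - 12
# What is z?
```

Answer: 178

Derivation:
Trace (tracking z):
z = 19  # -> z = 19
z = z * 10  # -> z = 190
z = z - 12  # -> z = 178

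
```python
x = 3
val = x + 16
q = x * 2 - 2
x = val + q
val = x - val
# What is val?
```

Answer: 4

Derivation:
Trace (tracking val):
x = 3  # -> x = 3
val = x + 16  # -> val = 19
q = x * 2 - 2  # -> q = 4
x = val + q  # -> x = 23
val = x - val  # -> val = 4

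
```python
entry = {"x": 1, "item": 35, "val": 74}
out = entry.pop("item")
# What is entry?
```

Trace (tracking entry):
entry = {'x': 1, 'item': 35, 'val': 74}  # -> entry = {'x': 1, 'item': 35, 'val': 74}
out = entry.pop('item')  # -> out = 35

Answer: {'x': 1, 'val': 74}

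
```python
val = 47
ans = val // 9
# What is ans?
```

Answer: 5

Derivation:
Trace (tracking ans):
val = 47  # -> val = 47
ans = val // 9  # -> ans = 5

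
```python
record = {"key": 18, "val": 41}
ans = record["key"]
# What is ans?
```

Answer: 18

Derivation:
Trace (tracking ans):
record = {'key': 18, 'val': 41}  # -> record = {'key': 18, 'val': 41}
ans = record['key']  # -> ans = 18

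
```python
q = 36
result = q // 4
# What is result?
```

Answer: 9

Derivation:
Trace (tracking result):
q = 36  # -> q = 36
result = q // 4  # -> result = 9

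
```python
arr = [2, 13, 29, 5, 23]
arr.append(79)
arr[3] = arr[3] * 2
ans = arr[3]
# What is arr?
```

Answer: [2, 13, 29, 10, 23, 79]

Derivation:
Trace (tracking arr):
arr = [2, 13, 29, 5, 23]  # -> arr = [2, 13, 29, 5, 23]
arr.append(79)  # -> arr = [2, 13, 29, 5, 23, 79]
arr[3] = arr[3] * 2  # -> arr = [2, 13, 29, 10, 23, 79]
ans = arr[3]  # -> ans = 10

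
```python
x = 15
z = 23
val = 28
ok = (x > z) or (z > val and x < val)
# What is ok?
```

Answer: False

Derivation:
Trace (tracking ok):
x = 15  # -> x = 15
z = 23  # -> z = 23
val = 28  # -> val = 28
ok = x > z or (z > val and x < val)  # -> ok = False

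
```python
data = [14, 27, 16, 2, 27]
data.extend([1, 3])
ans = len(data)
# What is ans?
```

Trace (tracking ans):
data = [14, 27, 16, 2, 27]  # -> data = [14, 27, 16, 2, 27]
data.extend([1, 3])  # -> data = [14, 27, 16, 2, 27, 1, 3]
ans = len(data)  # -> ans = 7

Answer: 7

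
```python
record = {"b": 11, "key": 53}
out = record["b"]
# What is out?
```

Answer: 11

Derivation:
Trace (tracking out):
record = {'b': 11, 'key': 53}  # -> record = {'b': 11, 'key': 53}
out = record['b']  # -> out = 11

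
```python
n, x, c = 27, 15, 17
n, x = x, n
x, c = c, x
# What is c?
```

Answer: 27

Derivation:
Trace (tracking c):
n, x, c = (27, 15, 17)  # -> n = 27, x = 15, c = 17
n, x = (x, n)  # -> n = 15, x = 27
x, c = (c, x)  # -> x = 17, c = 27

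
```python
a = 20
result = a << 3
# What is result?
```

Trace (tracking result):
a = 20  # -> a = 20
result = a << 3  # -> result = 160

Answer: 160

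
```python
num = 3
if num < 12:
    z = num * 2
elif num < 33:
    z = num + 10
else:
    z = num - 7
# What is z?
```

Trace (tracking z):
num = 3  # -> num = 3
if num < 12:  # condition is True
    z = num * 2  # -> z = 6

Answer: 6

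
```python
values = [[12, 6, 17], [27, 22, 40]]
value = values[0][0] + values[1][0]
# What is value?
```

Trace (tracking value):
values = [[12, 6, 17], [27, 22, 40]]  # -> values = [[12, 6, 17], [27, 22, 40]]
value = values[0][0] + values[1][0]  # -> value = 39

Answer: 39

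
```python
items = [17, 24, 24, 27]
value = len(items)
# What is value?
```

Trace (tracking value):
items = [17, 24, 24, 27]  # -> items = [17, 24, 24, 27]
value = len(items)  # -> value = 4

Answer: 4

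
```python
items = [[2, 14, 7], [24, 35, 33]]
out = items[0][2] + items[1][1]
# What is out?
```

Answer: 42

Derivation:
Trace (tracking out):
items = [[2, 14, 7], [24, 35, 33]]  # -> items = [[2, 14, 7], [24, 35, 33]]
out = items[0][2] + items[1][1]  # -> out = 42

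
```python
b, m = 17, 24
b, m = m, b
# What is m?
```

Trace (tracking m):
b, m = (17, 24)  # -> b = 17, m = 24
b, m = (m, b)  # -> b = 24, m = 17

Answer: 17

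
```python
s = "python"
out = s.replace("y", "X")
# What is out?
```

Trace (tracking out):
s = 'python'  # -> s = 'python'
out = s.replace('y', 'X')  # -> out = 'pXthon'

Answer: 'pXthon'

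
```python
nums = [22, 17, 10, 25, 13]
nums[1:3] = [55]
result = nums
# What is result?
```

Answer: [22, 55, 25, 13]

Derivation:
Trace (tracking result):
nums = [22, 17, 10, 25, 13]  # -> nums = [22, 17, 10, 25, 13]
nums[1:3] = [55]  # -> nums = [22, 55, 25, 13]
result = nums  # -> result = [22, 55, 25, 13]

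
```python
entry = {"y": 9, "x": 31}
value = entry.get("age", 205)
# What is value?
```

Trace (tracking value):
entry = {'y': 9, 'x': 31}  # -> entry = {'y': 9, 'x': 31}
value = entry.get('age', 205)  # -> value = 205

Answer: 205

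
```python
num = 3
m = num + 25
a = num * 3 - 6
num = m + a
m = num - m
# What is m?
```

Answer: 3

Derivation:
Trace (tracking m):
num = 3  # -> num = 3
m = num + 25  # -> m = 28
a = num * 3 - 6  # -> a = 3
num = m + a  # -> num = 31
m = num - m  # -> m = 3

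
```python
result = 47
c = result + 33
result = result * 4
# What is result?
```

Trace (tracking result):
result = 47  # -> result = 47
c = result + 33  # -> c = 80
result = result * 4  # -> result = 188

Answer: 188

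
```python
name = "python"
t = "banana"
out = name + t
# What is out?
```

Trace (tracking out):
name = 'python'  # -> name = 'python'
t = 'banana'  # -> t = 'banana'
out = name + t  # -> out = 'pythonbanana'

Answer: 'pythonbanana'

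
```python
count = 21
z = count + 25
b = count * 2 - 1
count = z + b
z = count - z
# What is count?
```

Answer: 87

Derivation:
Trace (tracking count):
count = 21  # -> count = 21
z = count + 25  # -> z = 46
b = count * 2 - 1  # -> b = 41
count = z + b  # -> count = 87
z = count - z  # -> z = 41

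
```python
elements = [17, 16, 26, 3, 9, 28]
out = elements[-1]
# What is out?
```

Answer: 28

Derivation:
Trace (tracking out):
elements = [17, 16, 26, 3, 9, 28]  # -> elements = [17, 16, 26, 3, 9, 28]
out = elements[-1]  # -> out = 28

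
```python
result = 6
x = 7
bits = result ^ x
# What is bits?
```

Trace (tracking bits):
result = 6  # -> result = 6
x = 7  # -> x = 7
bits = result ^ x  # -> bits = 1

Answer: 1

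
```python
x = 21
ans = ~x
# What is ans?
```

Answer: -22

Derivation:
Trace (tracking ans):
x = 21  # -> x = 21
ans = ~x  # -> ans = -22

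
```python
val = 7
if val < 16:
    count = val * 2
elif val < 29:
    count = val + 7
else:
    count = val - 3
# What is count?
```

Answer: 14

Derivation:
Trace (tracking count):
val = 7  # -> val = 7
if val < 16:  # condition is True
    count = val * 2  # -> count = 14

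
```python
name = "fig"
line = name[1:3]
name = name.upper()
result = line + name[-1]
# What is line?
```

Trace (tracking line):
name = 'fig'  # -> name = 'fig'
line = name[1:3]  # -> line = 'ig'
name = name.upper()  # -> name = 'FIG'
result = line + name[-1]  # -> result = 'igG'

Answer: 'ig'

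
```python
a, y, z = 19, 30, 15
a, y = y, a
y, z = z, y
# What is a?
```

Answer: 30

Derivation:
Trace (tracking a):
a, y, z = (19, 30, 15)  # -> a = 19, y = 30, z = 15
a, y = (y, a)  # -> a = 30, y = 19
y, z = (z, y)  # -> y = 15, z = 19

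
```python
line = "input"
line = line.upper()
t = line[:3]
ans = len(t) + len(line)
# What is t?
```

Answer: 'INP'

Derivation:
Trace (tracking t):
line = 'input'  # -> line = 'input'
line = line.upper()  # -> line = 'INPUT'
t = line[:3]  # -> t = 'INP'
ans = len(t) + len(line)  # -> ans = 8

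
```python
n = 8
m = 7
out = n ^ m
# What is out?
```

Answer: 15

Derivation:
Trace (tracking out):
n = 8  # -> n = 8
m = 7  # -> m = 7
out = n ^ m  # -> out = 15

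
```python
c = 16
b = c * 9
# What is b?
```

Answer: 144

Derivation:
Trace (tracking b):
c = 16  # -> c = 16
b = c * 9  # -> b = 144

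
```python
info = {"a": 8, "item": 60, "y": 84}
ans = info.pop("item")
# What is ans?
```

Trace (tracking ans):
info = {'a': 8, 'item': 60, 'y': 84}  # -> info = {'a': 8, 'item': 60, 'y': 84}
ans = info.pop('item')  # -> ans = 60

Answer: 60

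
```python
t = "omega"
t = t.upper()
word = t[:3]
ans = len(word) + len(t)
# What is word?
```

Answer: 'OME'

Derivation:
Trace (tracking word):
t = 'omega'  # -> t = 'omega'
t = t.upper()  # -> t = 'OMEGA'
word = t[:3]  # -> word = 'OME'
ans = len(word) + len(t)  # -> ans = 8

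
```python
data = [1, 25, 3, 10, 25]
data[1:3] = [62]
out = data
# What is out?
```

Trace (tracking out):
data = [1, 25, 3, 10, 25]  # -> data = [1, 25, 3, 10, 25]
data[1:3] = [62]  # -> data = [1, 62, 10, 25]
out = data  # -> out = [1, 62, 10, 25]

Answer: [1, 62, 10, 25]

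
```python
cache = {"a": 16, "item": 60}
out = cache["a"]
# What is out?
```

Trace (tracking out):
cache = {'a': 16, 'item': 60}  # -> cache = {'a': 16, 'item': 60}
out = cache['a']  # -> out = 16

Answer: 16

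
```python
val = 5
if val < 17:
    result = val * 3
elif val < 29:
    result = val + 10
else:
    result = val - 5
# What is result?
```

Trace (tracking result):
val = 5  # -> val = 5
if val < 17:  # condition is True
    result = val * 3  # -> result = 15

Answer: 15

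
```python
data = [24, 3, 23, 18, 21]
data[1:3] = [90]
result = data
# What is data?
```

Answer: [24, 90, 18, 21]

Derivation:
Trace (tracking data):
data = [24, 3, 23, 18, 21]  # -> data = [24, 3, 23, 18, 21]
data[1:3] = [90]  # -> data = [24, 90, 18, 21]
result = data  # -> result = [24, 90, 18, 21]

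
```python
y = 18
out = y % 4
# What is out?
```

Trace (tracking out):
y = 18  # -> y = 18
out = y % 4  # -> out = 2

Answer: 2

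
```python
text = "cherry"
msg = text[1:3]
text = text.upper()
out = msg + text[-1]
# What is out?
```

Trace (tracking out):
text = 'cherry'  # -> text = 'cherry'
msg = text[1:3]  # -> msg = 'he'
text = text.upper()  # -> text = 'CHERRY'
out = msg + text[-1]  # -> out = 'heY'

Answer: 'heY'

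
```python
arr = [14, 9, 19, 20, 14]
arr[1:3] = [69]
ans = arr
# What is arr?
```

Answer: [14, 69, 20, 14]

Derivation:
Trace (tracking arr):
arr = [14, 9, 19, 20, 14]  # -> arr = [14, 9, 19, 20, 14]
arr[1:3] = [69]  # -> arr = [14, 69, 20, 14]
ans = arr  # -> ans = [14, 69, 20, 14]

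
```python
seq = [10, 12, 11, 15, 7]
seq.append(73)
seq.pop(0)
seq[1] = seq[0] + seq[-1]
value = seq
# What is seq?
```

Answer: [12, 85, 15, 7, 73]

Derivation:
Trace (tracking seq):
seq = [10, 12, 11, 15, 7]  # -> seq = [10, 12, 11, 15, 7]
seq.append(73)  # -> seq = [10, 12, 11, 15, 7, 73]
seq.pop(0)  # -> seq = [12, 11, 15, 7, 73]
seq[1] = seq[0] + seq[-1]  # -> seq = [12, 85, 15, 7, 73]
value = seq  # -> value = [12, 85, 15, 7, 73]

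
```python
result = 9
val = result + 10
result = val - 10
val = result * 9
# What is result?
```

Answer: 9

Derivation:
Trace (tracking result):
result = 9  # -> result = 9
val = result + 10  # -> val = 19
result = val - 10  # -> result = 9
val = result * 9  # -> val = 81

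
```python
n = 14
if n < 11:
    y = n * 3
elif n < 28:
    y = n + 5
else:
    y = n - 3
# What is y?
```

Trace (tracking y):
n = 14  # -> n = 14
if n < 11:  # condition is False
elif n < 28:  # condition is True
    y = n + 5  # -> y = 19

Answer: 19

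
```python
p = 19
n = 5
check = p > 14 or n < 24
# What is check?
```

Answer: True

Derivation:
Trace (tracking check):
p = 19  # -> p = 19
n = 5  # -> n = 5
check = p > 14 or n < 24  # -> check = True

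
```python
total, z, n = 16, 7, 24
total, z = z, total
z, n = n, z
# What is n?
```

Trace (tracking n):
total, z, n = (16, 7, 24)  # -> total = 16, z = 7, n = 24
total, z = (z, total)  # -> total = 7, z = 16
z, n = (n, z)  # -> z = 24, n = 16

Answer: 16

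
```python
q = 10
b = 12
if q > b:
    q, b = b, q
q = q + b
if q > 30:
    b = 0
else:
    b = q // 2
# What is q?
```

Answer: 22

Derivation:
Trace (tracking q):
q = 10  # -> q = 10
b = 12  # -> b = 12
if q > b:  # condition is False
q = q + b  # -> q = 22
if q > 30:  # condition is False
else:
    b = q // 2  # -> b = 11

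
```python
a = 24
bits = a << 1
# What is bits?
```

Answer: 48

Derivation:
Trace (tracking bits):
a = 24  # -> a = 24
bits = a << 1  # -> bits = 48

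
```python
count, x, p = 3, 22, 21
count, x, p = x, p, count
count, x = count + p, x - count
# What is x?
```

Answer: -1

Derivation:
Trace (tracking x):
count, x, p = (3, 22, 21)  # -> count = 3, x = 22, p = 21
count, x, p = (x, p, count)  # -> count = 22, x = 21, p = 3
count, x = (count + p, x - count)  # -> count = 25, x = -1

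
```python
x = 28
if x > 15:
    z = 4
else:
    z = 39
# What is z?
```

Answer: 4

Derivation:
Trace (tracking z):
x = 28  # -> x = 28
if x > 15:  # condition is True
    z = 4  # -> z = 4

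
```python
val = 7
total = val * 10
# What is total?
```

Trace (tracking total):
val = 7  # -> val = 7
total = val * 10  # -> total = 70

Answer: 70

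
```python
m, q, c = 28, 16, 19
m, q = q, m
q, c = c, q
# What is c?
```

Answer: 28

Derivation:
Trace (tracking c):
m, q, c = (28, 16, 19)  # -> m = 28, q = 16, c = 19
m, q = (q, m)  # -> m = 16, q = 28
q, c = (c, q)  # -> q = 19, c = 28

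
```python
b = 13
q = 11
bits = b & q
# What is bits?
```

Trace (tracking bits):
b = 13  # -> b = 13
q = 11  # -> q = 11
bits = b & q  # -> bits = 9

Answer: 9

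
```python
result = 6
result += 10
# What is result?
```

Trace (tracking result):
result = 6  # -> result = 6
result += 10  # -> result = 16

Answer: 16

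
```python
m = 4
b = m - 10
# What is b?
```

Answer: -6

Derivation:
Trace (tracking b):
m = 4  # -> m = 4
b = m - 10  # -> b = -6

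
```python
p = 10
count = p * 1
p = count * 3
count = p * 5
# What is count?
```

Answer: 150

Derivation:
Trace (tracking count):
p = 10  # -> p = 10
count = p * 1  # -> count = 10
p = count * 3  # -> p = 30
count = p * 5  # -> count = 150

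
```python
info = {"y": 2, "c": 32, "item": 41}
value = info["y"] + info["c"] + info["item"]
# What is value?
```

Trace (tracking value):
info = {'y': 2, 'c': 32, 'item': 41}  # -> info = {'y': 2, 'c': 32, 'item': 41}
value = info['y'] + info['c'] + info['item']  # -> value = 75

Answer: 75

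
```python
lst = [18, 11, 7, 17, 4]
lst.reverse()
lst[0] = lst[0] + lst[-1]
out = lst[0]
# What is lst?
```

Trace (tracking lst):
lst = [18, 11, 7, 17, 4]  # -> lst = [18, 11, 7, 17, 4]
lst.reverse()  # -> lst = [4, 17, 7, 11, 18]
lst[0] = lst[0] + lst[-1]  # -> lst = [22, 17, 7, 11, 18]
out = lst[0]  # -> out = 22

Answer: [22, 17, 7, 11, 18]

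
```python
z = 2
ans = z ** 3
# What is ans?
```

Answer: 8

Derivation:
Trace (tracking ans):
z = 2  # -> z = 2
ans = z ** 3  # -> ans = 8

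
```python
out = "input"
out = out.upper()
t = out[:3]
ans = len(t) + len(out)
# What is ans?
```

Trace (tracking ans):
out = 'input'  # -> out = 'input'
out = out.upper()  # -> out = 'INPUT'
t = out[:3]  # -> t = 'INP'
ans = len(t) + len(out)  # -> ans = 8

Answer: 8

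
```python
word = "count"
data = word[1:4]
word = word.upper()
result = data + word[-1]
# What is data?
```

Trace (tracking data):
word = 'count'  # -> word = 'count'
data = word[1:4]  # -> data = 'oun'
word = word.upper()  # -> word = 'COUNT'
result = data + word[-1]  # -> result = 'ounT'

Answer: 'oun'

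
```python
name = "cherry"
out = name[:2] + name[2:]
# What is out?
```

Trace (tracking out):
name = 'cherry'  # -> name = 'cherry'
out = name[:2] + name[2:]  # -> out = 'cherry'

Answer: 'cherry'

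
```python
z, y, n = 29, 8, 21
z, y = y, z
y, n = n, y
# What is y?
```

Trace (tracking y):
z, y, n = (29, 8, 21)  # -> z = 29, y = 8, n = 21
z, y = (y, z)  # -> z = 8, y = 29
y, n = (n, y)  # -> y = 21, n = 29

Answer: 21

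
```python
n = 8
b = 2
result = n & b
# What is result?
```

Trace (tracking result):
n = 8  # -> n = 8
b = 2  # -> b = 2
result = n & b  # -> result = 0

Answer: 0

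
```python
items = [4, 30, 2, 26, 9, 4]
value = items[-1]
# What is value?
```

Answer: 4

Derivation:
Trace (tracking value):
items = [4, 30, 2, 26, 9, 4]  # -> items = [4, 30, 2, 26, 9, 4]
value = items[-1]  # -> value = 4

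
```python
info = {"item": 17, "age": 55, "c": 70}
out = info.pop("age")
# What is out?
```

Trace (tracking out):
info = {'item': 17, 'age': 55, 'c': 70}  # -> info = {'item': 17, 'age': 55, 'c': 70}
out = info.pop('age')  # -> out = 55

Answer: 55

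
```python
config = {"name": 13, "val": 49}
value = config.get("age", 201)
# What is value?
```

Answer: 201

Derivation:
Trace (tracking value):
config = {'name': 13, 'val': 49}  # -> config = {'name': 13, 'val': 49}
value = config.get('age', 201)  # -> value = 201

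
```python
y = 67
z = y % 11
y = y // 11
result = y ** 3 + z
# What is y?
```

Answer: 6

Derivation:
Trace (tracking y):
y = 67  # -> y = 67
z = y % 11  # -> z = 1
y = y // 11  # -> y = 6
result = y ** 3 + z  # -> result = 217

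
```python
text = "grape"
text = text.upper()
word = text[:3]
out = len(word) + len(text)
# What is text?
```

Answer: 'GRAPE'

Derivation:
Trace (tracking text):
text = 'grape'  # -> text = 'grape'
text = text.upper()  # -> text = 'GRAPE'
word = text[:3]  # -> word = 'GRA'
out = len(word) + len(text)  # -> out = 8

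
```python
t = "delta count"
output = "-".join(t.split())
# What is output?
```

Trace (tracking output):
t = 'delta count'  # -> t = 'delta count'
output = '-'.join(t.split())  # -> output = 'delta-count'

Answer: 'delta-count'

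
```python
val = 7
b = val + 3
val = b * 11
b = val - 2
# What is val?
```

Trace (tracking val):
val = 7  # -> val = 7
b = val + 3  # -> b = 10
val = b * 11  # -> val = 110
b = val - 2  # -> b = 108

Answer: 110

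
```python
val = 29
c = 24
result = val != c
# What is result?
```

Trace (tracking result):
val = 29  # -> val = 29
c = 24  # -> c = 24
result = val != c  # -> result = True

Answer: True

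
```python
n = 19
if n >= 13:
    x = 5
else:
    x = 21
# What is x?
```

Trace (tracking x):
n = 19  # -> n = 19
if n >= 13:  # condition is True
    x = 5  # -> x = 5

Answer: 5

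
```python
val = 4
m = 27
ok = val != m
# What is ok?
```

Answer: True

Derivation:
Trace (tracking ok):
val = 4  # -> val = 4
m = 27  # -> m = 27
ok = val != m  # -> ok = True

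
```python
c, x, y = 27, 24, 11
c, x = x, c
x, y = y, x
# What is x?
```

Trace (tracking x):
c, x, y = (27, 24, 11)  # -> c = 27, x = 24, y = 11
c, x = (x, c)  # -> c = 24, x = 27
x, y = (y, x)  # -> x = 11, y = 27

Answer: 11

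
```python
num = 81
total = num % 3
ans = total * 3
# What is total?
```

Trace (tracking total):
num = 81  # -> num = 81
total = num % 3  # -> total = 0
ans = total * 3  # -> ans = 0

Answer: 0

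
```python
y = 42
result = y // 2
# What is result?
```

Answer: 21

Derivation:
Trace (tracking result):
y = 42  # -> y = 42
result = y // 2  # -> result = 21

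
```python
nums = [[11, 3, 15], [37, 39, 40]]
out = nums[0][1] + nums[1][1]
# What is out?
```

Answer: 42

Derivation:
Trace (tracking out):
nums = [[11, 3, 15], [37, 39, 40]]  # -> nums = [[11, 3, 15], [37, 39, 40]]
out = nums[0][1] + nums[1][1]  # -> out = 42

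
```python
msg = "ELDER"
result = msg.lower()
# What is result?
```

Answer: 'elder'

Derivation:
Trace (tracking result):
msg = 'ELDER'  # -> msg = 'ELDER'
result = msg.lower()  # -> result = 'elder'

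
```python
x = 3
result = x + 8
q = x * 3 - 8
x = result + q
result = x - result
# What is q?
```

Trace (tracking q):
x = 3  # -> x = 3
result = x + 8  # -> result = 11
q = x * 3 - 8  # -> q = 1
x = result + q  # -> x = 12
result = x - result  # -> result = 1

Answer: 1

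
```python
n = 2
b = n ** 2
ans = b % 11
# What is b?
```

Answer: 4

Derivation:
Trace (tracking b):
n = 2  # -> n = 2
b = n ** 2  # -> b = 4
ans = b % 11  # -> ans = 4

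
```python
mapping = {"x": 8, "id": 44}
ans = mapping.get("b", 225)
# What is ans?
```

Trace (tracking ans):
mapping = {'x': 8, 'id': 44}  # -> mapping = {'x': 8, 'id': 44}
ans = mapping.get('b', 225)  # -> ans = 225

Answer: 225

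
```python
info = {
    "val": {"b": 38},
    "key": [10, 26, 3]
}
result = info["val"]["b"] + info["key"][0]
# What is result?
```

Trace (tracking result):
info = {'val': {'b': 38}, 'key': [10, 26, 3]}  # -> info = {'val': {'b': 38}, 'key': [10, 26, 3]}
result = info['val']['b'] + info['key'][0]  # -> result = 48

Answer: 48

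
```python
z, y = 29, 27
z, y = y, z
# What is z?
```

Answer: 27

Derivation:
Trace (tracking z):
z, y = (29, 27)  # -> z = 29, y = 27
z, y = (y, z)  # -> z = 27, y = 29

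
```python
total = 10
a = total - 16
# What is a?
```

Answer: -6

Derivation:
Trace (tracking a):
total = 10  # -> total = 10
a = total - 16  # -> a = -6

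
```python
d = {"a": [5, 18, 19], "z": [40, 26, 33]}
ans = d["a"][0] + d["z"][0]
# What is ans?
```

Trace (tracking ans):
d = {'a': [5, 18, 19], 'z': [40, 26, 33]}  # -> d = {'a': [5, 18, 19], 'z': [40, 26, 33]}
ans = d['a'][0] + d['z'][0]  # -> ans = 45

Answer: 45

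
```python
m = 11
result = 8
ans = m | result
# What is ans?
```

Answer: 11

Derivation:
Trace (tracking ans):
m = 11  # -> m = 11
result = 8  # -> result = 8
ans = m | result  # -> ans = 11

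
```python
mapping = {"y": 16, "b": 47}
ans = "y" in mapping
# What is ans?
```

Answer: True

Derivation:
Trace (tracking ans):
mapping = {'y': 16, 'b': 47}  # -> mapping = {'y': 16, 'b': 47}
ans = 'y' in mapping  # -> ans = True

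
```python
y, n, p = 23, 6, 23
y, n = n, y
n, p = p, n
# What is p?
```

Trace (tracking p):
y, n, p = (23, 6, 23)  # -> y = 23, n = 6, p = 23
y, n = (n, y)  # -> y = 6, n = 23
n, p = (p, n)  # -> n = 23, p = 23

Answer: 23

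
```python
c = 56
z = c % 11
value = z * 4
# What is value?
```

Trace (tracking value):
c = 56  # -> c = 56
z = c % 11  # -> z = 1
value = z * 4  # -> value = 4

Answer: 4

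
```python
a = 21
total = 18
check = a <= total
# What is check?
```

Trace (tracking check):
a = 21  # -> a = 21
total = 18  # -> total = 18
check = a <= total  # -> check = False

Answer: False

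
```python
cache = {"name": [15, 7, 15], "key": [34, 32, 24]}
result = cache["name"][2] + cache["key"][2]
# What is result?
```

Trace (tracking result):
cache = {'name': [15, 7, 15], 'key': [34, 32, 24]}  # -> cache = {'name': [15, 7, 15], 'key': [34, 32, 24]}
result = cache['name'][2] + cache['key'][2]  # -> result = 39

Answer: 39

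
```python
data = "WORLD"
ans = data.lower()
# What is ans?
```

Answer: 'world'

Derivation:
Trace (tracking ans):
data = 'WORLD'  # -> data = 'WORLD'
ans = data.lower()  # -> ans = 'world'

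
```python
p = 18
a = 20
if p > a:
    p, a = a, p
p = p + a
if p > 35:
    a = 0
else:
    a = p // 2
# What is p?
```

Trace (tracking p):
p = 18  # -> p = 18
a = 20  # -> a = 20
if p > a:  # condition is False
p = p + a  # -> p = 38
if p > 35:  # condition is True
    a = 0  # -> a = 0

Answer: 38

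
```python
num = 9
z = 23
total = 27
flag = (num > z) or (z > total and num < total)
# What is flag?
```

Trace (tracking flag):
num = 9  # -> num = 9
z = 23  # -> z = 23
total = 27  # -> total = 27
flag = num > z or (z > total and num < total)  # -> flag = False

Answer: False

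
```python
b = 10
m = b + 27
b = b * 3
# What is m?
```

Trace (tracking m):
b = 10  # -> b = 10
m = b + 27  # -> m = 37
b = b * 3  # -> b = 30

Answer: 37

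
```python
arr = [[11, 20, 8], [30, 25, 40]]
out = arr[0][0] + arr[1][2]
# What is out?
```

Trace (tracking out):
arr = [[11, 20, 8], [30, 25, 40]]  # -> arr = [[11, 20, 8], [30, 25, 40]]
out = arr[0][0] + arr[1][2]  # -> out = 51

Answer: 51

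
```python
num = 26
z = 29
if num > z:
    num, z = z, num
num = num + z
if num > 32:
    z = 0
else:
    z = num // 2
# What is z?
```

Answer: 0

Derivation:
Trace (tracking z):
num = 26  # -> num = 26
z = 29  # -> z = 29
if num > z:  # condition is False
num = num + z  # -> num = 55
if num > 32:  # condition is True
    z = 0  # -> z = 0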